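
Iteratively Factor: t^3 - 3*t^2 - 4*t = (t + 1)*(t^2 - 4*t) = t*(t + 1)*(t - 4)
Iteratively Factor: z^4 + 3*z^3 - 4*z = (z)*(z^3 + 3*z^2 - 4) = z*(z + 2)*(z^2 + z - 2) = z*(z - 1)*(z + 2)*(z + 2)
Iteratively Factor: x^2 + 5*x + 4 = (x + 4)*(x + 1)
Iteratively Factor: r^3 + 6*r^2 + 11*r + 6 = (r + 2)*(r^2 + 4*r + 3) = (r + 1)*(r + 2)*(r + 3)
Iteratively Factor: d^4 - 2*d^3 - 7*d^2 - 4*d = (d + 1)*(d^3 - 3*d^2 - 4*d) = (d + 1)^2*(d^2 - 4*d) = (d - 4)*(d + 1)^2*(d)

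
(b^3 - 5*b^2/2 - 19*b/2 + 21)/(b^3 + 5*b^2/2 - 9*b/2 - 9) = (2*b - 7)/(2*b + 3)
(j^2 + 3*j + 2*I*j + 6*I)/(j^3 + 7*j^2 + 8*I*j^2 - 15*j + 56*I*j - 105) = (j^2 + j*(3 + 2*I) + 6*I)/(j^3 + j^2*(7 + 8*I) + j*(-15 + 56*I) - 105)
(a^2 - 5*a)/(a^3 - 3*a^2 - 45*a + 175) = a/(a^2 + 2*a - 35)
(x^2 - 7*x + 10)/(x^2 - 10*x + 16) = (x - 5)/(x - 8)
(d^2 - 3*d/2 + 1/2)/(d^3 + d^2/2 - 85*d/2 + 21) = (d - 1)/(d^2 + d - 42)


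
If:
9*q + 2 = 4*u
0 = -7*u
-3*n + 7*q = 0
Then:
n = -14/27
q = -2/9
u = 0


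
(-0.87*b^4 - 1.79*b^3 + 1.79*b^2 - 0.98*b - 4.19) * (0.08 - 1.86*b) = 1.6182*b^5 + 3.2598*b^4 - 3.4726*b^3 + 1.966*b^2 + 7.715*b - 0.3352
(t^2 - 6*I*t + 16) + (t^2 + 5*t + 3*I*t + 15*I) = 2*t^2 + 5*t - 3*I*t + 16 + 15*I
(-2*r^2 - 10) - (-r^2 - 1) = -r^2 - 9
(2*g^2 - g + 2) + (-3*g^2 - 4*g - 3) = -g^2 - 5*g - 1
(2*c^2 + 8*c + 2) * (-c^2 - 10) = -2*c^4 - 8*c^3 - 22*c^2 - 80*c - 20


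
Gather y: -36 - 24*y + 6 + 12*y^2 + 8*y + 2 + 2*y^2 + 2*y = 14*y^2 - 14*y - 28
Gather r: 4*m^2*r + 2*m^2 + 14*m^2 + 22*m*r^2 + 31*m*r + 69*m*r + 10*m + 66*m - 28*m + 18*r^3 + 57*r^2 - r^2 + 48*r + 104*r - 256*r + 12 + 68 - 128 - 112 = 16*m^2 + 48*m + 18*r^3 + r^2*(22*m + 56) + r*(4*m^2 + 100*m - 104) - 160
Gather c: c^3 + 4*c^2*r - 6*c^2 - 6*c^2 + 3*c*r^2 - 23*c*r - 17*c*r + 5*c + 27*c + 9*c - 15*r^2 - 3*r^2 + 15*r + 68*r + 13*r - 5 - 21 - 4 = c^3 + c^2*(4*r - 12) + c*(3*r^2 - 40*r + 41) - 18*r^2 + 96*r - 30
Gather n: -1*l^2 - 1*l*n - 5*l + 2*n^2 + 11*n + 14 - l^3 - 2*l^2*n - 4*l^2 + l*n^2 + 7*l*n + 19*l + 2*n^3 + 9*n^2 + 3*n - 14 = -l^3 - 5*l^2 + 14*l + 2*n^3 + n^2*(l + 11) + n*(-2*l^2 + 6*l + 14)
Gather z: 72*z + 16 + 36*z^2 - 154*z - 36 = 36*z^2 - 82*z - 20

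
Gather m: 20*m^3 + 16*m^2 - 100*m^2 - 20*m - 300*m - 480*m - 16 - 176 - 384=20*m^3 - 84*m^2 - 800*m - 576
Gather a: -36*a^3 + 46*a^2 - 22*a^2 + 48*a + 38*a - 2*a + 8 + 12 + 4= -36*a^3 + 24*a^2 + 84*a + 24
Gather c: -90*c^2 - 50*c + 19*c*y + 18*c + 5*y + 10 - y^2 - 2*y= -90*c^2 + c*(19*y - 32) - y^2 + 3*y + 10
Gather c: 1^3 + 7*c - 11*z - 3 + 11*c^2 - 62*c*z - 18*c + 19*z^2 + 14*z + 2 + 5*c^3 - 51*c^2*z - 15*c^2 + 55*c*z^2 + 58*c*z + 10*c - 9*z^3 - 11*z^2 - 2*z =5*c^3 + c^2*(-51*z - 4) + c*(55*z^2 - 4*z - 1) - 9*z^3 + 8*z^2 + z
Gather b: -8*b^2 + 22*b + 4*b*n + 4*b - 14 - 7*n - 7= -8*b^2 + b*(4*n + 26) - 7*n - 21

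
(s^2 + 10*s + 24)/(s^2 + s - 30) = (s + 4)/(s - 5)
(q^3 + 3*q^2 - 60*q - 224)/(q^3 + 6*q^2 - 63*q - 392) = (q + 4)/(q + 7)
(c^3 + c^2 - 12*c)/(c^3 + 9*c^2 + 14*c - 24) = c*(c - 3)/(c^2 + 5*c - 6)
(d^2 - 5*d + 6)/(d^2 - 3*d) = (d - 2)/d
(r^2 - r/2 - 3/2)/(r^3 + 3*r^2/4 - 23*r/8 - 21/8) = 4*(2*r - 3)/(8*r^2 - 2*r - 21)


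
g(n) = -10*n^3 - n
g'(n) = -30*n^2 - 1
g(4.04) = -663.43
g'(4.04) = -490.65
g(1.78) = -58.18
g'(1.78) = -96.05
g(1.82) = -62.11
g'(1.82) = -100.37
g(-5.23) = 1435.79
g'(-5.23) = -821.59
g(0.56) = -2.32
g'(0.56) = -10.41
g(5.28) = -1477.26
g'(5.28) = -837.35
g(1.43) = -30.67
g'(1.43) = -62.35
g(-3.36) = 382.69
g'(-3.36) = -339.69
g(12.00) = -17292.00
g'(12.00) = -4321.00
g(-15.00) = 33765.00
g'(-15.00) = -6751.00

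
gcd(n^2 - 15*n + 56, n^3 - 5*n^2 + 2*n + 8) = 1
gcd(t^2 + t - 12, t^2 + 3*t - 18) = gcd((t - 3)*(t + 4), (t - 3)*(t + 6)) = t - 3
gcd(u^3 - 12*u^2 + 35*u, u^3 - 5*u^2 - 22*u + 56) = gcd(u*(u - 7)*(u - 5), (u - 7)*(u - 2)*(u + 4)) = u - 7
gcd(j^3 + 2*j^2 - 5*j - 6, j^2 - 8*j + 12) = j - 2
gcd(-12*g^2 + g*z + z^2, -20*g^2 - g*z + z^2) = 4*g + z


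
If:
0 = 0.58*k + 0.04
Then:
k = -0.07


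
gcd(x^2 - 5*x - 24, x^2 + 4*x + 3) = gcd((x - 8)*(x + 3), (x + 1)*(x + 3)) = x + 3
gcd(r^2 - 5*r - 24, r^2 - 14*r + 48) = r - 8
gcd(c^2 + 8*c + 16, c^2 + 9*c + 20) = c + 4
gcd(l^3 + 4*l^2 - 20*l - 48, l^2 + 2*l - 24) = l^2 + 2*l - 24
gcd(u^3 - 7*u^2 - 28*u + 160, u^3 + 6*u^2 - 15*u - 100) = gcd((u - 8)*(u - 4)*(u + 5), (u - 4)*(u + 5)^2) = u^2 + u - 20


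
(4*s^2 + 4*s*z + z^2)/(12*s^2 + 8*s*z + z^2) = (2*s + z)/(6*s + z)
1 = 1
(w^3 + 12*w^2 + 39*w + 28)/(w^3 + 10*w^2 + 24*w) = (w^2 + 8*w + 7)/(w*(w + 6))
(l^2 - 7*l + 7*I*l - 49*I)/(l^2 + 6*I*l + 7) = (l - 7)/(l - I)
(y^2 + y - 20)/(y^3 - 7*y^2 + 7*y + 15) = (y^2 + y - 20)/(y^3 - 7*y^2 + 7*y + 15)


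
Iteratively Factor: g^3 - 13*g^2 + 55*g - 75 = (g - 5)*(g^2 - 8*g + 15) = (g - 5)^2*(g - 3)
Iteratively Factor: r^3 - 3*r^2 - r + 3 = (r + 1)*(r^2 - 4*r + 3) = (r - 1)*(r + 1)*(r - 3)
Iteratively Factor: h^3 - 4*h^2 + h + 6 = (h + 1)*(h^2 - 5*h + 6) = (h - 2)*(h + 1)*(h - 3)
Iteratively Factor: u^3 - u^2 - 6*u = (u + 2)*(u^2 - 3*u) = u*(u + 2)*(u - 3)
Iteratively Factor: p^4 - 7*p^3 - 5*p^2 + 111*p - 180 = (p - 3)*(p^3 - 4*p^2 - 17*p + 60) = (p - 3)*(p + 4)*(p^2 - 8*p + 15) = (p - 3)^2*(p + 4)*(p - 5)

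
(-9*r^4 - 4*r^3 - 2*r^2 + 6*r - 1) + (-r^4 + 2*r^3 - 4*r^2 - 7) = -10*r^4 - 2*r^3 - 6*r^2 + 6*r - 8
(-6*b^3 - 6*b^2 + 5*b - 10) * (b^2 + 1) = -6*b^5 - 6*b^4 - b^3 - 16*b^2 + 5*b - 10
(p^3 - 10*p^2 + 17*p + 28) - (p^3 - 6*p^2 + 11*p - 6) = -4*p^2 + 6*p + 34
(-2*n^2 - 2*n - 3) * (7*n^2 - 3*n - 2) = -14*n^4 - 8*n^3 - 11*n^2 + 13*n + 6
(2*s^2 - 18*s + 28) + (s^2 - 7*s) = 3*s^2 - 25*s + 28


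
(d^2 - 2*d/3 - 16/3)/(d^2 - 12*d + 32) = (3*d^2 - 2*d - 16)/(3*(d^2 - 12*d + 32))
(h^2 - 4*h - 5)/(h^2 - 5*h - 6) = (h - 5)/(h - 6)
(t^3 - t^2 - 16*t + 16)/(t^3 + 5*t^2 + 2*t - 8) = (t - 4)/(t + 2)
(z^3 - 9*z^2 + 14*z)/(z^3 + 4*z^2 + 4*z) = (z^2 - 9*z + 14)/(z^2 + 4*z + 4)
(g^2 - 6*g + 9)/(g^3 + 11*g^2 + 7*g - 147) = (g - 3)/(g^2 + 14*g + 49)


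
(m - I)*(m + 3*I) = m^2 + 2*I*m + 3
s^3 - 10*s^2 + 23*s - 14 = (s - 7)*(s - 2)*(s - 1)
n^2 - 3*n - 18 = (n - 6)*(n + 3)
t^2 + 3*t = t*(t + 3)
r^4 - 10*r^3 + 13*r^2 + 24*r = r*(r - 8)*(r - 3)*(r + 1)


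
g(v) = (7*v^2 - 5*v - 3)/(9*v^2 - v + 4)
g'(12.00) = 0.00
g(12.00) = 0.73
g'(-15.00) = 0.00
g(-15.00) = 0.81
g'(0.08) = -0.88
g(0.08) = -0.84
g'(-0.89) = -0.63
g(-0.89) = 0.58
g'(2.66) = 0.13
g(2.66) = 0.51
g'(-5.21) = 0.01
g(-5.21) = 0.84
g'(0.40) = 1.07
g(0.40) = -0.77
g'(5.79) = 0.02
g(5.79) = 0.68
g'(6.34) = 0.02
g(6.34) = 0.69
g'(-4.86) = 0.01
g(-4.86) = 0.84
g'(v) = (1 - 18*v)*(7*v^2 - 5*v - 3)/(9*v^2 - v + 4)^2 + (14*v - 5)/(9*v^2 - v + 4)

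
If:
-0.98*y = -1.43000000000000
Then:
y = 1.46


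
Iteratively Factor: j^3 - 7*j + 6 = (j + 3)*(j^2 - 3*j + 2) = (j - 1)*(j + 3)*(j - 2)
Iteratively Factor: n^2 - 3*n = (n)*(n - 3)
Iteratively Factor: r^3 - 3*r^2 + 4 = (r + 1)*(r^2 - 4*r + 4) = (r - 2)*(r + 1)*(r - 2)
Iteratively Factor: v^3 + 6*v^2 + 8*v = (v)*(v^2 + 6*v + 8) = v*(v + 4)*(v + 2)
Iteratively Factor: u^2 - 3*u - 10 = (u - 5)*(u + 2)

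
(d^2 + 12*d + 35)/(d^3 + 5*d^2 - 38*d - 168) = (d + 5)/(d^2 - 2*d - 24)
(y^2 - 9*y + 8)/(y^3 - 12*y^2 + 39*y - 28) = (y - 8)/(y^2 - 11*y + 28)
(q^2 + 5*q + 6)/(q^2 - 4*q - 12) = (q + 3)/(q - 6)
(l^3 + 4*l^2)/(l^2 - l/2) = 2*l*(l + 4)/(2*l - 1)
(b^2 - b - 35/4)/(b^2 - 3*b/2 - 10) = (b - 7/2)/(b - 4)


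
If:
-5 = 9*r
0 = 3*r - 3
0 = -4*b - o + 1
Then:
No Solution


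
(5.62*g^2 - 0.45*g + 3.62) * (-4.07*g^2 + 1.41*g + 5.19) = -22.8734*g^4 + 9.7557*g^3 + 13.7999*g^2 + 2.7687*g + 18.7878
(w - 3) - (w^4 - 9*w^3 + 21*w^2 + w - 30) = -w^4 + 9*w^3 - 21*w^2 + 27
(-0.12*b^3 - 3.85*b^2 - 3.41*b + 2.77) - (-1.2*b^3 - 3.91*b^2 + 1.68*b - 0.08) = 1.08*b^3 + 0.0600000000000001*b^2 - 5.09*b + 2.85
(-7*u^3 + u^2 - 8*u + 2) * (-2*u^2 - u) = 14*u^5 + 5*u^4 + 15*u^3 + 4*u^2 - 2*u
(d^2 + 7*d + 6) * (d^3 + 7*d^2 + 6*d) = d^5 + 14*d^4 + 61*d^3 + 84*d^2 + 36*d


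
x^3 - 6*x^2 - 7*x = x*(x - 7)*(x + 1)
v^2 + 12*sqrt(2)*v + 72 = (v + 6*sqrt(2))^2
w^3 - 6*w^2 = w^2*(w - 6)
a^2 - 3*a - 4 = (a - 4)*(a + 1)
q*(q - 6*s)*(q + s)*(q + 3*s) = q^4 - 2*q^3*s - 21*q^2*s^2 - 18*q*s^3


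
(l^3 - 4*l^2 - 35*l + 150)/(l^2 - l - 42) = (l^2 - 10*l + 25)/(l - 7)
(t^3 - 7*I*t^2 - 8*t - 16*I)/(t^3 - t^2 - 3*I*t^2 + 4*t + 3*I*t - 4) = (t - 4*I)/(t - 1)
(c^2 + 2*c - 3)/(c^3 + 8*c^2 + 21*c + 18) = (c - 1)/(c^2 + 5*c + 6)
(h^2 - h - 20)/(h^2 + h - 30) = (h + 4)/(h + 6)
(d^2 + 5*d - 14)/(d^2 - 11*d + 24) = (d^2 + 5*d - 14)/(d^2 - 11*d + 24)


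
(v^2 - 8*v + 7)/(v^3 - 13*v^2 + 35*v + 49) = (v - 1)/(v^2 - 6*v - 7)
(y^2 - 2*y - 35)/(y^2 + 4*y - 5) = (y - 7)/(y - 1)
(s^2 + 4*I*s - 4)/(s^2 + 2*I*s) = (s + 2*I)/s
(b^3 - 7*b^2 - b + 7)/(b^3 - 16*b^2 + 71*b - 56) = (b + 1)/(b - 8)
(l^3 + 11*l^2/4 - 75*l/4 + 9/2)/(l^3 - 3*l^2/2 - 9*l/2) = (4*l^2 + 23*l - 6)/(2*l*(2*l + 3))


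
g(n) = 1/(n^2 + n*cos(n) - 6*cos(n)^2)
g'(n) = (n*sin(n) - 2*n - 12*sin(n)*cos(n) - cos(n))/(n^2 + n*cos(n) - 6*cos(n)^2)^2 = (n*sin(n) - 2*n - 6*sin(2*n) - cos(n))/(n^2 + n*cos(n) - 6*cos(n)^2)^2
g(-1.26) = 1.56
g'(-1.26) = 16.81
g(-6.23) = 0.04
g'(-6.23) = 0.01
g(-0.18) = -0.17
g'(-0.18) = 0.04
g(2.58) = 5.74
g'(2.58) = 81.34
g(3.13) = 1.50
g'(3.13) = -11.40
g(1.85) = 0.41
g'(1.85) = 0.25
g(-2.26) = 0.24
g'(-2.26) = 0.06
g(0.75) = -0.48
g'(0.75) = -1.75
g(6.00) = 0.03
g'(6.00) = -0.00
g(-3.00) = 0.16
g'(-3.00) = 0.15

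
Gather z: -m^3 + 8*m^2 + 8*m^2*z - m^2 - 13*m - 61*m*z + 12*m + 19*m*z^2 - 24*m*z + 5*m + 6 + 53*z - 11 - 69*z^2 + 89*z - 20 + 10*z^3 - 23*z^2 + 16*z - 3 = -m^3 + 7*m^2 + 4*m + 10*z^3 + z^2*(19*m - 92) + z*(8*m^2 - 85*m + 158) - 28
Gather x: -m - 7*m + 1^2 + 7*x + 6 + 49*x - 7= -8*m + 56*x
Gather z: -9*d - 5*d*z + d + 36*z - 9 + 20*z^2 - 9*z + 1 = -8*d + 20*z^2 + z*(27 - 5*d) - 8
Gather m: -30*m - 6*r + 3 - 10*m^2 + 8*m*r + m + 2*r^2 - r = -10*m^2 + m*(8*r - 29) + 2*r^2 - 7*r + 3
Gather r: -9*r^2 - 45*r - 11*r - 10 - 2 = -9*r^2 - 56*r - 12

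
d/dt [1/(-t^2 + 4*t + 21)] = 2*(t - 2)/(-t^2 + 4*t + 21)^2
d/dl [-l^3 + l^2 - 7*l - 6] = -3*l^2 + 2*l - 7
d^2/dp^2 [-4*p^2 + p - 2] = -8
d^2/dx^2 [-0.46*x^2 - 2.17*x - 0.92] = -0.920000000000000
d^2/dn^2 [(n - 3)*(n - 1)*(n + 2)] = 6*n - 4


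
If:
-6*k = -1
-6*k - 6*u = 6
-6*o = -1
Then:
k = 1/6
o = 1/6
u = -7/6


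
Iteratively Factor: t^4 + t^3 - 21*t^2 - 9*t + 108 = (t + 4)*(t^3 - 3*t^2 - 9*t + 27) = (t - 3)*(t + 4)*(t^2 - 9) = (t - 3)^2*(t + 4)*(t + 3)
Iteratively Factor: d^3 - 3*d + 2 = (d + 2)*(d^2 - 2*d + 1) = (d - 1)*(d + 2)*(d - 1)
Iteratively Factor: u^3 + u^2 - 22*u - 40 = (u + 4)*(u^2 - 3*u - 10) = (u + 2)*(u + 4)*(u - 5)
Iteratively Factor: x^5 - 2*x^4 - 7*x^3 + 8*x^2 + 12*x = (x)*(x^4 - 2*x^3 - 7*x^2 + 8*x + 12) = x*(x - 3)*(x^3 + x^2 - 4*x - 4) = x*(x - 3)*(x + 2)*(x^2 - x - 2) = x*(x - 3)*(x - 2)*(x + 2)*(x + 1)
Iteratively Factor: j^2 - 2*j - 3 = (j - 3)*(j + 1)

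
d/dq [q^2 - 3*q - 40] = 2*q - 3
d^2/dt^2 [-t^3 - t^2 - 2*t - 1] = -6*t - 2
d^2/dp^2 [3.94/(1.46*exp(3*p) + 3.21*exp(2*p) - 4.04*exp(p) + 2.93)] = ((-51.7716*exp(2*p) - 50.5896*exp(p) + 15.9176)*(1.46*exp(3*p) + 3.21*exp(2*p) - 4.04*exp(p) + 2.93) + 3.94*(4.38*exp(2*p) + 6.42*exp(p) - 4.04)*(8.76*exp(2*p) + 12.84*exp(p) - 8.08)*exp(p))*exp(p)/(1.46*exp(3*p) + 3.21*exp(2*p) - 4.04*exp(p) + 2.93)^3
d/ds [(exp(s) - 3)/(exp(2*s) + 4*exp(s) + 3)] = (-2*(exp(s) - 3)*(exp(s) + 2) + exp(2*s) + 4*exp(s) + 3)*exp(s)/(exp(2*s) + 4*exp(s) + 3)^2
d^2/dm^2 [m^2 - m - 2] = 2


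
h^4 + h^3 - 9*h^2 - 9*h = h*(h - 3)*(h + 1)*(h + 3)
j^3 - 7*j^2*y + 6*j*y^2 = j*(j - 6*y)*(j - y)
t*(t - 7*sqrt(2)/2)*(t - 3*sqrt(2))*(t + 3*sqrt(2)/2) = t^4 - 5*sqrt(2)*t^3 + 3*t^2/2 + 63*sqrt(2)*t/2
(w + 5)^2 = w^2 + 10*w + 25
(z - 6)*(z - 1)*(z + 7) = z^3 - 43*z + 42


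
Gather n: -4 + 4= 0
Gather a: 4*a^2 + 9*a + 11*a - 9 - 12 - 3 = 4*a^2 + 20*a - 24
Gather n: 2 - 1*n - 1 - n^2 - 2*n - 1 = -n^2 - 3*n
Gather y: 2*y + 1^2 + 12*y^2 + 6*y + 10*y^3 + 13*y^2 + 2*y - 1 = 10*y^3 + 25*y^2 + 10*y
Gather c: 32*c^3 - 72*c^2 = 32*c^3 - 72*c^2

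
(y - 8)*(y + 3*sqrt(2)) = y^2 - 8*y + 3*sqrt(2)*y - 24*sqrt(2)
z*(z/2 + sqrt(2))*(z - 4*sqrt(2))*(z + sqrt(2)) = z^4/2 - sqrt(2)*z^3/2 - 10*z^2 - 8*sqrt(2)*z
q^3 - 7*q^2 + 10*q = q*(q - 5)*(q - 2)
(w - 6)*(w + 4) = w^2 - 2*w - 24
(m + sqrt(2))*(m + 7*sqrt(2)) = m^2 + 8*sqrt(2)*m + 14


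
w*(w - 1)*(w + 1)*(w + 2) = w^4 + 2*w^3 - w^2 - 2*w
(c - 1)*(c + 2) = c^2 + c - 2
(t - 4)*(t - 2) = t^2 - 6*t + 8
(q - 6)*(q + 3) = q^2 - 3*q - 18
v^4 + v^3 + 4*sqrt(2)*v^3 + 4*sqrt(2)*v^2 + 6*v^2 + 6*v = v*(v + 3*sqrt(2))*(sqrt(2)*v/2 + 1)*(sqrt(2)*v + sqrt(2))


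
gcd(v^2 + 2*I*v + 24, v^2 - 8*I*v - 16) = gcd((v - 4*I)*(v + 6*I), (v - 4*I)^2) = v - 4*I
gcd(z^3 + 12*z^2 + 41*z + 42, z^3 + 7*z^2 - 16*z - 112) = z + 7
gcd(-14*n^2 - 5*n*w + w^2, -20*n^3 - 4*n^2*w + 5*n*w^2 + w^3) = 2*n + w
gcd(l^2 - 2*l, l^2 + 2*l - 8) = l - 2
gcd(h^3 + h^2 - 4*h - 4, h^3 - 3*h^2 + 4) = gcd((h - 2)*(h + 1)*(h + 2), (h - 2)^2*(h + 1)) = h^2 - h - 2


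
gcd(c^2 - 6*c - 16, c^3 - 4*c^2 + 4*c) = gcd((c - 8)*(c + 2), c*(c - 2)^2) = 1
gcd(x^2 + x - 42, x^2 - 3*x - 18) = x - 6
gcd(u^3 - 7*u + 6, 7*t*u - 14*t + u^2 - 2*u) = u - 2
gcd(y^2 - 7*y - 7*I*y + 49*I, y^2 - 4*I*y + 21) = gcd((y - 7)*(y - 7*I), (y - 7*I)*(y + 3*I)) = y - 7*I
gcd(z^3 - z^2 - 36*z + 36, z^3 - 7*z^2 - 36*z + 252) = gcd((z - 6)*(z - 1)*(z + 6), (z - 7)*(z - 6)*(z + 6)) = z^2 - 36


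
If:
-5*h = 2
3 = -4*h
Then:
No Solution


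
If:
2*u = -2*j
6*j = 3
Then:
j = 1/2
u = -1/2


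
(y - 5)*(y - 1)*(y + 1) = y^3 - 5*y^2 - y + 5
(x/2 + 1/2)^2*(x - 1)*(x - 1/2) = x^4/4 + x^3/8 - 3*x^2/8 - x/8 + 1/8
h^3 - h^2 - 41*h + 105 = (h - 5)*(h - 3)*(h + 7)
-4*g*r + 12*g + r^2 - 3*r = (-4*g + r)*(r - 3)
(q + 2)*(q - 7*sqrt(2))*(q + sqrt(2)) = q^3 - 6*sqrt(2)*q^2 + 2*q^2 - 12*sqrt(2)*q - 14*q - 28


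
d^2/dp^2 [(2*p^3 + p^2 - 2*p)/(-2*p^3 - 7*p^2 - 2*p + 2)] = 4*(12*p^6 + 24*p^5 + 24*p^4 + 20*p^3 + 15*p^2 + 30*p + 2)/(8*p^9 + 84*p^8 + 318*p^7 + 487*p^6 + 150*p^5 - 258*p^4 - 136*p^3 + 60*p^2 + 24*p - 8)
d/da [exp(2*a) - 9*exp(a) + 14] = (2*exp(a) - 9)*exp(a)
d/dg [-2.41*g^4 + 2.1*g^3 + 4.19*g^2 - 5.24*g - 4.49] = -9.64*g^3 + 6.3*g^2 + 8.38*g - 5.24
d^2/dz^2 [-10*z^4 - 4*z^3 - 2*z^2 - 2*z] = -120*z^2 - 24*z - 4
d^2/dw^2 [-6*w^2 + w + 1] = -12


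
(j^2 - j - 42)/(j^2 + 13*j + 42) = (j - 7)/(j + 7)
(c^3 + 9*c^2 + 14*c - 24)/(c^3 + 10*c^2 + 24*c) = (c - 1)/c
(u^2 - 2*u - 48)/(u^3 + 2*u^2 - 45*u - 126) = (u - 8)/(u^2 - 4*u - 21)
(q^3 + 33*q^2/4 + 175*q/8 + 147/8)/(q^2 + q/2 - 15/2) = (8*q^2 + 42*q + 49)/(4*(2*q - 5))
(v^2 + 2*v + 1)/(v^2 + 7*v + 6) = (v + 1)/(v + 6)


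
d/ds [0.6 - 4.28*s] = -4.28000000000000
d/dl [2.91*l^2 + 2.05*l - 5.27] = 5.82*l + 2.05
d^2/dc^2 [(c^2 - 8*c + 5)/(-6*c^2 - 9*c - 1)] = 4*(171*c^3 - 261*c^2 - 477*c - 224)/(216*c^6 + 972*c^5 + 1566*c^4 + 1053*c^3 + 261*c^2 + 27*c + 1)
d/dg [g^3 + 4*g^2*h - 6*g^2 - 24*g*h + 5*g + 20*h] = 3*g^2 + 8*g*h - 12*g - 24*h + 5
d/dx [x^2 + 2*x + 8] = 2*x + 2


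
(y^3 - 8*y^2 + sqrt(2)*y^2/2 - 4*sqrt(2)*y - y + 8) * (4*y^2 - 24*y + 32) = 4*y^5 - 56*y^4 + 2*sqrt(2)*y^4 - 28*sqrt(2)*y^3 + 220*y^3 - 200*y^2 + 112*sqrt(2)*y^2 - 224*y - 128*sqrt(2)*y + 256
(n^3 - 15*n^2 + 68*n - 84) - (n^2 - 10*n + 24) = n^3 - 16*n^2 + 78*n - 108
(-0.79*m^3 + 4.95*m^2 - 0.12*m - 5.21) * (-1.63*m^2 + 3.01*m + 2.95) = 1.2877*m^5 - 10.4464*m^4 + 12.7646*m^3 + 22.7336*m^2 - 16.0361*m - 15.3695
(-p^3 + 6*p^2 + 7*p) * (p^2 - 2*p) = -p^5 + 8*p^4 - 5*p^3 - 14*p^2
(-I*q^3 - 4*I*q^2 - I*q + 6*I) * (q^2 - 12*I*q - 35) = -I*q^5 - 12*q^4 - 4*I*q^4 - 48*q^3 + 34*I*q^3 - 12*q^2 + 146*I*q^2 + 72*q + 35*I*q - 210*I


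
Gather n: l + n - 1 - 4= l + n - 5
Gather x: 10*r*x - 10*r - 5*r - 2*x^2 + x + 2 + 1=-15*r - 2*x^2 + x*(10*r + 1) + 3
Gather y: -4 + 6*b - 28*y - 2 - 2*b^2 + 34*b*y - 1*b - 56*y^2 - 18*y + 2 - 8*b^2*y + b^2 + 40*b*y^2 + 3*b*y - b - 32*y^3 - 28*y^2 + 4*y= -b^2 + 4*b - 32*y^3 + y^2*(40*b - 84) + y*(-8*b^2 + 37*b - 42) - 4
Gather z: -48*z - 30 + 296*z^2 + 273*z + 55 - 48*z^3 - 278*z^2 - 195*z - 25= -48*z^3 + 18*z^2 + 30*z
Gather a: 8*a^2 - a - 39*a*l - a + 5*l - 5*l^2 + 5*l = 8*a^2 + a*(-39*l - 2) - 5*l^2 + 10*l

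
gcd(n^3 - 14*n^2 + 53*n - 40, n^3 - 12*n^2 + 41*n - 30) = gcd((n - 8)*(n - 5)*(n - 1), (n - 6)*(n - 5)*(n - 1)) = n^2 - 6*n + 5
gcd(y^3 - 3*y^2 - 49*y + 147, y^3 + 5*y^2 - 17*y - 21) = y^2 + 4*y - 21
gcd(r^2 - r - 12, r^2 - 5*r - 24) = r + 3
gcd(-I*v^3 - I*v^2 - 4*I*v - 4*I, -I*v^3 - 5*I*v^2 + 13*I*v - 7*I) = 1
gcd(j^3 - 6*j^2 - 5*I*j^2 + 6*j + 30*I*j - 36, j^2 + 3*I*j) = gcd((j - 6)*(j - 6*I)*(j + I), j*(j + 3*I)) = 1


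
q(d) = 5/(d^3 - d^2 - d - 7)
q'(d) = 5*(-3*d^2 + 2*d + 1)/(d^3 - d^2 - d - 7)^2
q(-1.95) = -0.31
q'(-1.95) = -0.27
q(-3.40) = -0.09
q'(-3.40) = -0.07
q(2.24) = -1.66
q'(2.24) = -5.25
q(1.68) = -0.74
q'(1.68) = -0.45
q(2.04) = -1.06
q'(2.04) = -1.67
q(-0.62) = -0.71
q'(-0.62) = -0.14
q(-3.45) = -0.09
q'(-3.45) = -0.07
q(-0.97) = -0.63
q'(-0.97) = -0.30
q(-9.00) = -0.00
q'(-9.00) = 0.00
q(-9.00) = -0.00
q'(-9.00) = 0.00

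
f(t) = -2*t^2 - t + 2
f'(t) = -4*t - 1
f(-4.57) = -35.20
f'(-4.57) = 17.28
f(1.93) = -7.38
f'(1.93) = -8.72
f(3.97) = -33.49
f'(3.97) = -16.88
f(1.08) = -1.41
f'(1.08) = -5.32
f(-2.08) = -4.57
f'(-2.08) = 7.32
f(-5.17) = -46.29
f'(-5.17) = 19.68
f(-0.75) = 1.62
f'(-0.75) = 2.00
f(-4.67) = -36.95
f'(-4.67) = 17.68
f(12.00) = -298.00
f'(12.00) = -49.00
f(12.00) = -298.00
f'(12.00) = -49.00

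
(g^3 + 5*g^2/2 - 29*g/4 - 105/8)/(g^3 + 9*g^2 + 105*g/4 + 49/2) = (4*g^2 - 4*g - 15)/(2*(2*g^2 + 11*g + 14))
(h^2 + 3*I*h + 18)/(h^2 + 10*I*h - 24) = (h - 3*I)/(h + 4*I)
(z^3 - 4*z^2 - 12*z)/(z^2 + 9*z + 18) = z*(z^2 - 4*z - 12)/(z^2 + 9*z + 18)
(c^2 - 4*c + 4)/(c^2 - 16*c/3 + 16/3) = 3*(c^2 - 4*c + 4)/(3*c^2 - 16*c + 16)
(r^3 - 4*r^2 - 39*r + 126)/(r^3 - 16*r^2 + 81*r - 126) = (r + 6)/(r - 6)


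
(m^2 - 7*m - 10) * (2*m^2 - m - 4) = 2*m^4 - 15*m^3 - 17*m^2 + 38*m + 40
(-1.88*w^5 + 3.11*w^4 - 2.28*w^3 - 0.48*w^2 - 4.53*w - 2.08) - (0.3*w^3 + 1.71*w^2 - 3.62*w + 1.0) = -1.88*w^5 + 3.11*w^4 - 2.58*w^3 - 2.19*w^2 - 0.91*w - 3.08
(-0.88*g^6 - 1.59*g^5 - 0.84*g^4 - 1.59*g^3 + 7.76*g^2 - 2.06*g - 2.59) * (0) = 0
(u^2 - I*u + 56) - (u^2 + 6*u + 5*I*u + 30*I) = -6*u - 6*I*u + 56 - 30*I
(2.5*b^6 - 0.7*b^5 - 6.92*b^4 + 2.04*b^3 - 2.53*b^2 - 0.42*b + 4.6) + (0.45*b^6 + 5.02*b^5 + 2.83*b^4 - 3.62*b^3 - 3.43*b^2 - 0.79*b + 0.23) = 2.95*b^6 + 4.32*b^5 - 4.09*b^4 - 1.58*b^3 - 5.96*b^2 - 1.21*b + 4.83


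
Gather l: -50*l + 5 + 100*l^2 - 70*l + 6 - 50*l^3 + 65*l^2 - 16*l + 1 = -50*l^3 + 165*l^2 - 136*l + 12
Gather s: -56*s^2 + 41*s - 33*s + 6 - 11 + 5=-56*s^2 + 8*s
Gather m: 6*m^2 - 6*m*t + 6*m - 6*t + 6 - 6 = 6*m^2 + m*(6 - 6*t) - 6*t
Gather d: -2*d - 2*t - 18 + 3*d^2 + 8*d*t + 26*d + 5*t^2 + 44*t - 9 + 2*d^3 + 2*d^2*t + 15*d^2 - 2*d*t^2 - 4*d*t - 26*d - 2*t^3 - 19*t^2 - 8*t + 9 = 2*d^3 + d^2*(2*t + 18) + d*(-2*t^2 + 4*t - 2) - 2*t^3 - 14*t^2 + 34*t - 18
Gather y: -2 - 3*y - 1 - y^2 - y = -y^2 - 4*y - 3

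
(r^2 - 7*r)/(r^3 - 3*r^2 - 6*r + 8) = r*(r - 7)/(r^3 - 3*r^2 - 6*r + 8)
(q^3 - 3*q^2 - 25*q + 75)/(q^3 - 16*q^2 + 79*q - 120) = (q + 5)/(q - 8)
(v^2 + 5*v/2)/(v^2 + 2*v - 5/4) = 2*v/(2*v - 1)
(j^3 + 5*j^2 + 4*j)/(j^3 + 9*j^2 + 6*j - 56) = j*(j + 1)/(j^2 + 5*j - 14)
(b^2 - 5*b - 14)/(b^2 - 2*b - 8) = (b - 7)/(b - 4)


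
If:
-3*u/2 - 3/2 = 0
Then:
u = -1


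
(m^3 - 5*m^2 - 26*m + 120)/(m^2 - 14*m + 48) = (m^2 + m - 20)/(m - 8)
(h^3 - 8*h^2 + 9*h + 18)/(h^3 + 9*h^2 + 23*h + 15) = (h^2 - 9*h + 18)/(h^2 + 8*h + 15)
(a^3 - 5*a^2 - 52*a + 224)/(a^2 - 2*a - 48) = (a^2 + 3*a - 28)/(a + 6)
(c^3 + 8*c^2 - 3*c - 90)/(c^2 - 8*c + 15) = (c^2 + 11*c + 30)/(c - 5)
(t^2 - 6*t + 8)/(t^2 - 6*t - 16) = (-t^2 + 6*t - 8)/(-t^2 + 6*t + 16)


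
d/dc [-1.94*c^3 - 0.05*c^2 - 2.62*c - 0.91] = -5.82*c^2 - 0.1*c - 2.62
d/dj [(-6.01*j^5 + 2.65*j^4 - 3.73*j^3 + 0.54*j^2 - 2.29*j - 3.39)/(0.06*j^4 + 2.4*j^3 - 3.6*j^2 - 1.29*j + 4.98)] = (-0.3606*j^8 - 28.848*j^7 + 71.4918*j^6 + 11.8668*j^5 - 147.3603*j^4 + 74.217*j^3 - 40.2588*j^2 - 19.0296*j - 15.7773)/(0.0036*j^8 + 0.288*j^7 + 5.328*j^6 - 17.4348*j^5 + 7.3656*j^4 + 33.192*j^3 - 34.1919*j^2 - 12.8484*j + 24.8004)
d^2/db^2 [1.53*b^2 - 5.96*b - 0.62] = 3.06000000000000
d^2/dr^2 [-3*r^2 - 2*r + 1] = -6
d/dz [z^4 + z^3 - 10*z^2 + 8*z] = 4*z^3 + 3*z^2 - 20*z + 8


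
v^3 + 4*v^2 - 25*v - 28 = (v - 4)*(v + 1)*(v + 7)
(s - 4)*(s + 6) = s^2 + 2*s - 24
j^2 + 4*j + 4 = (j + 2)^2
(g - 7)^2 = g^2 - 14*g + 49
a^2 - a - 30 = (a - 6)*(a + 5)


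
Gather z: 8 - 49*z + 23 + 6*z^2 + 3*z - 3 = 6*z^2 - 46*z + 28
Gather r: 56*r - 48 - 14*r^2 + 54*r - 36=-14*r^2 + 110*r - 84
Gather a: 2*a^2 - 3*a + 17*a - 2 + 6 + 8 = 2*a^2 + 14*a + 12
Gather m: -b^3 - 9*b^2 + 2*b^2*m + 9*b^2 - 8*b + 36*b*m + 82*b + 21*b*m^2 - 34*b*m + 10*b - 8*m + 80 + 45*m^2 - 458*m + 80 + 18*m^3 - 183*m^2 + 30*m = -b^3 + 84*b + 18*m^3 + m^2*(21*b - 138) + m*(2*b^2 + 2*b - 436) + 160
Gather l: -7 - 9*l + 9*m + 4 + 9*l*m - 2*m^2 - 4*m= l*(9*m - 9) - 2*m^2 + 5*m - 3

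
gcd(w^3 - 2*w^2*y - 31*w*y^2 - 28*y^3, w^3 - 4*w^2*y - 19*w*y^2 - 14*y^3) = -w^2 + 6*w*y + 7*y^2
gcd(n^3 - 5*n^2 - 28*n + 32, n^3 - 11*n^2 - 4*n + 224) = n^2 - 4*n - 32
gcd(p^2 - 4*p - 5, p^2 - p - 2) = p + 1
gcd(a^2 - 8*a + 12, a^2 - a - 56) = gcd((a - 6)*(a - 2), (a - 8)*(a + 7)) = 1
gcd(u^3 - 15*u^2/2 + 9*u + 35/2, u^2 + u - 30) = u - 5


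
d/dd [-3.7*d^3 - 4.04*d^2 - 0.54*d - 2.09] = -11.1*d^2 - 8.08*d - 0.54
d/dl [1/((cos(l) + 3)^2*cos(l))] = 3*(sin(l)/cos(l)^2 + tan(l))/(cos(l) + 3)^3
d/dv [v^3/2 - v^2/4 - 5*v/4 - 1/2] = 3*v^2/2 - v/2 - 5/4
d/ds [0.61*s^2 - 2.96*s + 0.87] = 1.22*s - 2.96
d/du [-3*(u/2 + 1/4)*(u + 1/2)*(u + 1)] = -9*u^2/2 - 6*u - 15/8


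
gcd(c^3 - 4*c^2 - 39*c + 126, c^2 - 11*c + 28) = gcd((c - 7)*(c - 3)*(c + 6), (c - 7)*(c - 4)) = c - 7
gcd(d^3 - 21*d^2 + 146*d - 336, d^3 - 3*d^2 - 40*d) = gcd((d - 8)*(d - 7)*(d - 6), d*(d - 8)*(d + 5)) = d - 8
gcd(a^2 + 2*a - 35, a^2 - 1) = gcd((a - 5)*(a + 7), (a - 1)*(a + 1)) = 1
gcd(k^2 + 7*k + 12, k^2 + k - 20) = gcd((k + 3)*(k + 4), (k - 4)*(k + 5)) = 1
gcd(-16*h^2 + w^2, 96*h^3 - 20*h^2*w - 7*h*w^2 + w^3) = 4*h + w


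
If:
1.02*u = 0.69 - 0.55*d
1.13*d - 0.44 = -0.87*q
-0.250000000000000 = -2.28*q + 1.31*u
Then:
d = 0.01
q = 0.50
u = 0.67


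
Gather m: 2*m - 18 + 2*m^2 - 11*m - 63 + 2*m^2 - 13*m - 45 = 4*m^2 - 22*m - 126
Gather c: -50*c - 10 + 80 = 70 - 50*c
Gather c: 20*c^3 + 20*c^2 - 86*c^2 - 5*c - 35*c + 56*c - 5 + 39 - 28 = 20*c^3 - 66*c^2 + 16*c + 6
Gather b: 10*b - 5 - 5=10*b - 10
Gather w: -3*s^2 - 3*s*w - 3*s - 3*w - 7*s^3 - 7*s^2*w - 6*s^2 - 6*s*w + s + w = -7*s^3 - 9*s^2 - 2*s + w*(-7*s^2 - 9*s - 2)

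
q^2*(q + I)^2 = q^4 + 2*I*q^3 - q^2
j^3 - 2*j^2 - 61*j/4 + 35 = (j - 7/2)*(j - 5/2)*(j + 4)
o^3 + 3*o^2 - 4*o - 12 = (o - 2)*(o + 2)*(o + 3)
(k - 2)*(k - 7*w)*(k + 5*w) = k^3 - 2*k^2*w - 2*k^2 - 35*k*w^2 + 4*k*w + 70*w^2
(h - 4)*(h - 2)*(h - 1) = h^3 - 7*h^2 + 14*h - 8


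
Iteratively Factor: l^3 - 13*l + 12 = (l - 1)*(l^2 + l - 12) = (l - 1)*(l + 4)*(l - 3)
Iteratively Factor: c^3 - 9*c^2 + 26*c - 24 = (c - 3)*(c^2 - 6*c + 8) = (c - 3)*(c - 2)*(c - 4)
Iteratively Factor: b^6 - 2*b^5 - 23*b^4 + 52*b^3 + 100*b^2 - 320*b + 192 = (b - 2)*(b^5 - 23*b^3 + 6*b^2 + 112*b - 96) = (b - 2)*(b + 4)*(b^4 - 4*b^3 - 7*b^2 + 34*b - 24) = (b - 2)^2*(b + 4)*(b^3 - 2*b^2 - 11*b + 12) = (b - 2)^2*(b - 1)*(b + 4)*(b^2 - b - 12) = (b - 2)^2*(b - 1)*(b + 3)*(b + 4)*(b - 4)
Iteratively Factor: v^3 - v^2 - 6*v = (v + 2)*(v^2 - 3*v) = (v - 3)*(v + 2)*(v)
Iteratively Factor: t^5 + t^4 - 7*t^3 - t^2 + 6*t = (t + 3)*(t^4 - 2*t^3 - t^2 + 2*t) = (t + 1)*(t + 3)*(t^3 - 3*t^2 + 2*t) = (t - 1)*(t + 1)*(t + 3)*(t^2 - 2*t) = t*(t - 1)*(t + 1)*(t + 3)*(t - 2)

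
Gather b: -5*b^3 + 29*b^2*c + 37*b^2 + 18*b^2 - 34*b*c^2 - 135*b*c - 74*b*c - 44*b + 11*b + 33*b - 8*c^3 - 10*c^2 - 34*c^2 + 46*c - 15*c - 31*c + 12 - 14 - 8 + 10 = -5*b^3 + b^2*(29*c + 55) + b*(-34*c^2 - 209*c) - 8*c^3 - 44*c^2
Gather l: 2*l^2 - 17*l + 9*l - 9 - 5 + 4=2*l^2 - 8*l - 10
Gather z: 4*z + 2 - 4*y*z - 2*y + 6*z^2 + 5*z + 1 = -2*y + 6*z^2 + z*(9 - 4*y) + 3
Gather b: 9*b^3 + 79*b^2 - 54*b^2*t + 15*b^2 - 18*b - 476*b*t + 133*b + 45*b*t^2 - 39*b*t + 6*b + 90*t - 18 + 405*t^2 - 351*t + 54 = 9*b^3 + b^2*(94 - 54*t) + b*(45*t^2 - 515*t + 121) + 405*t^2 - 261*t + 36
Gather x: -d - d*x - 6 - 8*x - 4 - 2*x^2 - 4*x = -d - 2*x^2 + x*(-d - 12) - 10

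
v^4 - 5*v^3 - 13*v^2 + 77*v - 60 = (v - 5)*(v - 3)*(v - 1)*(v + 4)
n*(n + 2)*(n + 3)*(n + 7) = n^4 + 12*n^3 + 41*n^2 + 42*n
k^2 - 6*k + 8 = (k - 4)*(k - 2)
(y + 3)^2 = y^2 + 6*y + 9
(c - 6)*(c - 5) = c^2 - 11*c + 30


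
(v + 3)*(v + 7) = v^2 + 10*v + 21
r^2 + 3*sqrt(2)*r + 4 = (r + sqrt(2))*(r + 2*sqrt(2))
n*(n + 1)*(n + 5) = n^3 + 6*n^2 + 5*n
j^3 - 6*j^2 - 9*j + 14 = (j - 7)*(j - 1)*(j + 2)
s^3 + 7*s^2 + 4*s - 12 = (s - 1)*(s + 2)*(s + 6)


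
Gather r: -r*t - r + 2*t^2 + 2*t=r*(-t - 1) + 2*t^2 + 2*t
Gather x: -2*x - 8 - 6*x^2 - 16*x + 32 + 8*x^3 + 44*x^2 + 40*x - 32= 8*x^3 + 38*x^2 + 22*x - 8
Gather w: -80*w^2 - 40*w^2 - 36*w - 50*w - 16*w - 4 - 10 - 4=-120*w^2 - 102*w - 18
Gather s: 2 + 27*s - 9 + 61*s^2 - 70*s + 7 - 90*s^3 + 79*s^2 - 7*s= -90*s^3 + 140*s^2 - 50*s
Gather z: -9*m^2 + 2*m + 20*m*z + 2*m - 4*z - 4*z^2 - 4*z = -9*m^2 + 4*m - 4*z^2 + z*(20*m - 8)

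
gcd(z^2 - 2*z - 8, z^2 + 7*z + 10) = z + 2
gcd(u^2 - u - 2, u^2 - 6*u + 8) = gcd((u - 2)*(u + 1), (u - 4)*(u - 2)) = u - 2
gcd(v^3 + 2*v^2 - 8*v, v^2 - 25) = 1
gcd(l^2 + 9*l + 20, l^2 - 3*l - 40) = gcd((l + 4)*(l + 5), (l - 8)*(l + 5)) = l + 5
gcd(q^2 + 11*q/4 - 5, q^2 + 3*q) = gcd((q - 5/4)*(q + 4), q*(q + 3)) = 1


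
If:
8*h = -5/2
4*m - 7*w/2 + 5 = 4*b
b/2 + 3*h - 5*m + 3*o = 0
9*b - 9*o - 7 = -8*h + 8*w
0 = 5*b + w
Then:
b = -103/1618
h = -5/16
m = -13399/12944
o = -3403/2427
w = 515/1618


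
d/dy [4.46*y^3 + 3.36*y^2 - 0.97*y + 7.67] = 13.38*y^2 + 6.72*y - 0.97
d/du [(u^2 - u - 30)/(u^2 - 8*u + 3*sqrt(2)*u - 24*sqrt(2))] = ((2*u - 1)*(u^2 - 8*u + 3*sqrt(2)*u - 24*sqrt(2)) + (2*u - 8 + 3*sqrt(2))*(-u^2 + u + 30))/(u^2 - 8*u + 3*sqrt(2)*u - 24*sqrt(2))^2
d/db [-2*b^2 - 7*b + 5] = -4*b - 7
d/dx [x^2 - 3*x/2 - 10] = 2*x - 3/2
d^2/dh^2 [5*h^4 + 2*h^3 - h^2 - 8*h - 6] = 60*h^2 + 12*h - 2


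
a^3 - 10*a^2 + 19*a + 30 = (a - 6)*(a - 5)*(a + 1)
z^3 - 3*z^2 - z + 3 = (z - 3)*(z - 1)*(z + 1)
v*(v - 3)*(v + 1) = v^3 - 2*v^2 - 3*v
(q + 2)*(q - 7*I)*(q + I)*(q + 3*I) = q^4 + 2*q^3 - 3*I*q^3 + 25*q^2 - 6*I*q^2 + 50*q + 21*I*q + 42*I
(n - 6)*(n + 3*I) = n^2 - 6*n + 3*I*n - 18*I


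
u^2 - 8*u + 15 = (u - 5)*(u - 3)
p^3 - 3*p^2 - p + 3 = (p - 3)*(p - 1)*(p + 1)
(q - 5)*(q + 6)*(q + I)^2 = q^4 + q^3 + 2*I*q^3 - 31*q^2 + 2*I*q^2 - q - 60*I*q + 30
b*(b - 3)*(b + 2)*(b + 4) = b^4 + 3*b^3 - 10*b^2 - 24*b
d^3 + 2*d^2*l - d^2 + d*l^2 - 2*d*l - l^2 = (d - 1)*(d + l)^2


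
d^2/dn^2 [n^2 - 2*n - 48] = 2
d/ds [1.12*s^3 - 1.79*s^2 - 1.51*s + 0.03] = 3.36*s^2 - 3.58*s - 1.51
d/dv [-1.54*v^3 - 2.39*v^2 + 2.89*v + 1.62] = -4.62*v^2 - 4.78*v + 2.89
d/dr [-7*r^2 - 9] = -14*r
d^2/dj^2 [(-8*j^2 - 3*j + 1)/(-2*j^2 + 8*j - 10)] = (35*j^3 - 123*j^2 - 33*j + 249)/(j^6 - 12*j^5 + 63*j^4 - 184*j^3 + 315*j^2 - 300*j + 125)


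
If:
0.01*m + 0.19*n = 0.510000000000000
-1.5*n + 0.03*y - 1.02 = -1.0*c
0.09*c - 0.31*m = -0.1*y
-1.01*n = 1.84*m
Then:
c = 5.45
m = -1.52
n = 2.76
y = -9.61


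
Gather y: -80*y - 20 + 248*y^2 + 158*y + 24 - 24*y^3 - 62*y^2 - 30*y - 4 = -24*y^3 + 186*y^2 + 48*y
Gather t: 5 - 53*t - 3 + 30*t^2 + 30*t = 30*t^2 - 23*t + 2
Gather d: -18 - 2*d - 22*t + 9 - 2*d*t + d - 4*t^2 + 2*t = d*(-2*t - 1) - 4*t^2 - 20*t - 9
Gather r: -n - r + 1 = -n - r + 1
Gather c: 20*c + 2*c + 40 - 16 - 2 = 22*c + 22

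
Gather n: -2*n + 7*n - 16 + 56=5*n + 40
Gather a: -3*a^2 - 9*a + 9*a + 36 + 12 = 48 - 3*a^2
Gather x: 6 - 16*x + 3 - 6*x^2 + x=-6*x^2 - 15*x + 9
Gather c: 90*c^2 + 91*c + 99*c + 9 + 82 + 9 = 90*c^2 + 190*c + 100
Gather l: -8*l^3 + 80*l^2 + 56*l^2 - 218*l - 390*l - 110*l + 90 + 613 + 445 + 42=-8*l^3 + 136*l^2 - 718*l + 1190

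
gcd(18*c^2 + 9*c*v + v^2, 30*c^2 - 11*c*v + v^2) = 1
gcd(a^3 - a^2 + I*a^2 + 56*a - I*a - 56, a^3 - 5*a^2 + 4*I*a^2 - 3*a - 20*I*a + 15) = 1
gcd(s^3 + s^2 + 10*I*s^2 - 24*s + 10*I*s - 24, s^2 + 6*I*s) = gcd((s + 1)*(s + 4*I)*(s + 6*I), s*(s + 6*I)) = s + 6*I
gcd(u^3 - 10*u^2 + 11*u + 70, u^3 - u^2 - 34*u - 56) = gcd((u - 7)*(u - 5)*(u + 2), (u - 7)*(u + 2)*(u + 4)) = u^2 - 5*u - 14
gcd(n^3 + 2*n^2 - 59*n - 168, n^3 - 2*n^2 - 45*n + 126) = n + 7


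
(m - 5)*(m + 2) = m^2 - 3*m - 10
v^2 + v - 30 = (v - 5)*(v + 6)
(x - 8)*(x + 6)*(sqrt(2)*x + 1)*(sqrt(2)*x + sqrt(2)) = 2*x^4 - 2*x^3 + sqrt(2)*x^3 - 100*x^2 - sqrt(2)*x^2 - 96*x - 50*sqrt(2)*x - 48*sqrt(2)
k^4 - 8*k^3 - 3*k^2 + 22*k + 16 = (k - 8)*(k - 2)*(k + 1)^2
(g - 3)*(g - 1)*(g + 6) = g^3 + 2*g^2 - 21*g + 18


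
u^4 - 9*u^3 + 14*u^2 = u^2*(u - 7)*(u - 2)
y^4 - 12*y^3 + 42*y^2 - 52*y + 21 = (y - 7)*(y - 3)*(y - 1)^2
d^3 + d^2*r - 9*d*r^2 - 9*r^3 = (d - 3*r)*(d + r)*(d + 3*r)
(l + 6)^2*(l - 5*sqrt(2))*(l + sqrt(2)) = l^4 - 4*sqrt(2)*l^3 + 12*l^3 - 48*sqrt(2)*l^2 + 26*l^2 - 144*sqrt(2)*l - 120*l - 360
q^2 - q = q*(q - 1)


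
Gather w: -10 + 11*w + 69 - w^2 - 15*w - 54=-w^2 - 4*w + 5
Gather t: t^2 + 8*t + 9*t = t^2 + 17*t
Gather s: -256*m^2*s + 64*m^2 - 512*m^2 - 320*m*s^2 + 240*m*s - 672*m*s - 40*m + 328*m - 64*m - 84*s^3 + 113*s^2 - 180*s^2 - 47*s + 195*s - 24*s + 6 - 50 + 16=-448*m^2 + 224*m - 84*s^3 + s^2*(-320*m - 67) + s*(-256*m^2 - 432*m + 124) - 28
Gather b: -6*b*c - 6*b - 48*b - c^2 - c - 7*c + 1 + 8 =b*(-6*c - 54) - c^2 - 8*c + 9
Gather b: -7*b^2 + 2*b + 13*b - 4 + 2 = -7*b^2 + 15*b - 2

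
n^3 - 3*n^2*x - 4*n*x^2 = n*(n - 4*x)*(n + x)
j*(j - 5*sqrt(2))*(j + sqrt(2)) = j^3 - 4*sqrt(2)*j^2 - 10*j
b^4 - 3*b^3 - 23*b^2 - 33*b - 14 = (b - 7)*(b + 1)^2*(b + 2)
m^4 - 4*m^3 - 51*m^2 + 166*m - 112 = (m - 8)*(m - 2)*(m - 1)*(m + 7)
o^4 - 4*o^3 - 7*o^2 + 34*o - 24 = (o - 4)*(o - 2)*(o - 1)*(o + 3)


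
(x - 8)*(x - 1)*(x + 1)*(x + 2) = x^4 - 6*x^3 - 17*x^2 + 6*x + 16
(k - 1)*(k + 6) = k^2 + 5*k - 6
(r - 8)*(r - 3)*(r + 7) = r^3 - 4*r^2 - 53*r + 168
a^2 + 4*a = a*(a + 4)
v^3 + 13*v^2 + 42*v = v*(v + 6)*(v + 7)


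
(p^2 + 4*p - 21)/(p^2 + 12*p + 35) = (p - 3)/(p + 5)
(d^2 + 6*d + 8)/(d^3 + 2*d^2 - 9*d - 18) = (d + 4)/(d^2 - 9)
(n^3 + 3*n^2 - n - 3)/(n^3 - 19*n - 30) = (n^2 - 1)/(n^2 - 3*n - 10)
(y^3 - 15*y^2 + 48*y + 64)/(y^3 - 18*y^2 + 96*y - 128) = (y + 1)/(y - 2)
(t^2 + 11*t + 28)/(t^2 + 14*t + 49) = (t + 4)/(t + 7)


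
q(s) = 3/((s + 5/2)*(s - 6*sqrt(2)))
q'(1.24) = 0.01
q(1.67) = -0.11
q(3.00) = -0.10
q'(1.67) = 0.01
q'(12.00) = -0.02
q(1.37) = -0.11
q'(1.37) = 0.01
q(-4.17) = 0.14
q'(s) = -3/((s + 5/2)*(s - 6*sqrt(2))^2) - 3/((s + 5/2)^2*(s - 6*sqrt(2)))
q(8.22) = -1.05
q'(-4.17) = 0.10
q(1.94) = -0.10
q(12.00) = 0.06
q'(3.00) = 0.00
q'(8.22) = -3.88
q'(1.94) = 0.01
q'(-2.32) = 8.43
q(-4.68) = 0.10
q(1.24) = -0.11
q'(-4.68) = 0.06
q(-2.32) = -1.54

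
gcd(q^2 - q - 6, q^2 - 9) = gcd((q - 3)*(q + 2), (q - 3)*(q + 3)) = q - 3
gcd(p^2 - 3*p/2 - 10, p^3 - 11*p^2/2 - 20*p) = p + 5/2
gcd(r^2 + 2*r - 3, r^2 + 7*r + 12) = r + 3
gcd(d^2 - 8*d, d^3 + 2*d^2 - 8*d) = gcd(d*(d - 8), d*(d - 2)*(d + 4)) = d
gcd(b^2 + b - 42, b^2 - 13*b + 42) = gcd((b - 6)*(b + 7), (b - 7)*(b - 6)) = b - 6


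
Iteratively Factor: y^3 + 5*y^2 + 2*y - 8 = (y - 1)*(y^2 + 6*y + 8) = (y - 1)*(y + 2)*(y + 4)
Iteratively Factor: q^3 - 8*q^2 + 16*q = (q - 4)*(q^2 - 4*q) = q*(q - 4)*(q - 4)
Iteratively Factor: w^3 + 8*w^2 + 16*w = (w + 4)*(w^2 + 4*w) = (w + 4)^2*(w)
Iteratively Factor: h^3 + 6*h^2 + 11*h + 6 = (h + 3)*(h^2 + 3*h + 2) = (h + 1)*(h + 3)*(h + 2)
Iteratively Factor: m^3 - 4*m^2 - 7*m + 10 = (m + 2)*(m^2 - 6*m + 5) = (m - 1)*(m + 2)*(m - 5)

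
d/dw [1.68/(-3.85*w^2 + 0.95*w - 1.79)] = (12.936*w - 1.596)/(3.85*w^2 - 0.95*w + 1.79)^2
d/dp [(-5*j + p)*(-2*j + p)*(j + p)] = 3*j^2 - 12*j*p + 3*p^2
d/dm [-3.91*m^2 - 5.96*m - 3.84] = -7.82*m - 5.96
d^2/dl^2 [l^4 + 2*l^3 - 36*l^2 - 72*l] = 12*l^2 + 12*l - 72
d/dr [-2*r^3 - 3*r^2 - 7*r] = -6*r^2 - 6*r - 7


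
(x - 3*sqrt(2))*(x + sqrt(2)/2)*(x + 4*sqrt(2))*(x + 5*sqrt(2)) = x^4 + 13*sqrt(2)*x^3/2 - 8*x^2 - 127*sqrt(2)*x - 120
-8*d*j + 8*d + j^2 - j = (-8*d + j)*(j - 1)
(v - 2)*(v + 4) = v^2 + 2*v - 8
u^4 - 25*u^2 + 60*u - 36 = (u - 3)*(u - 2)*(u - 1)*(u + 6)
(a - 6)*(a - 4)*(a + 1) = a^3 - 9*a^2 + 14*a + 24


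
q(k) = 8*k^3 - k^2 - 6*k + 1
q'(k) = 24*k^2 - 2*k - 6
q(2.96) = 181.95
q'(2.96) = 198.36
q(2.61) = 120.76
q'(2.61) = 152.27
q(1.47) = 15.43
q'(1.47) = 42.92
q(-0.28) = 2.43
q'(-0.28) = -3.56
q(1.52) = 17.66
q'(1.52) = 46.41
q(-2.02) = -56.90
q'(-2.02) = 95.97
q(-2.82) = -169.44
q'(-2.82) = 190.50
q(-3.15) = -240.07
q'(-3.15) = 238.44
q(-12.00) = -13895.00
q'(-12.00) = 3474.00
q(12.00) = 13609.00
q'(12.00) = 3426.00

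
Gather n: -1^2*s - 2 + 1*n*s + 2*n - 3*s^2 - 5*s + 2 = n*(s + 2) - 3*s^2 - 6*s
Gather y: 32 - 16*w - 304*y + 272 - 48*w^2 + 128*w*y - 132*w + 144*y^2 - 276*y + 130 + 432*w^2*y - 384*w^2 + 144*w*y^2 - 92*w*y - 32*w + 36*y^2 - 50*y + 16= -432*w^2 - 180*w + y^2*(144*w + 180) + y*(432*w^2 + 36*w - 630) + 450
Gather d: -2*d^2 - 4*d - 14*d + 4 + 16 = -2*d^2 - 18*d + 20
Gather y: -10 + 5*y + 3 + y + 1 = 6*y - 6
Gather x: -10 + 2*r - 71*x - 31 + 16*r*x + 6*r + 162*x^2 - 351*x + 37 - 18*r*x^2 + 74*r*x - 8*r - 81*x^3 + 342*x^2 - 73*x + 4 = -81*x^3 + x^2*(504 - 18*r) + x*(90*r - 495)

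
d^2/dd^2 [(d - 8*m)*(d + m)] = 2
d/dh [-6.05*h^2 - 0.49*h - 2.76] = -12.1*h - 0.49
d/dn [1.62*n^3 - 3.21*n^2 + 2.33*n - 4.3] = 4.86*n^2 - 6.42*n + 2.33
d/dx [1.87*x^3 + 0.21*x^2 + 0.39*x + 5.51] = 5.61*x^2 + 0.42*x + 0.39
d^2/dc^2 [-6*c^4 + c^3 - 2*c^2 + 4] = -72*c^2 + 6*c - 4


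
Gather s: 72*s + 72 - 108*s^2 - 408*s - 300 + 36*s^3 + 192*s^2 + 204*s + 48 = 36*s^3 + 84*s^2 - 132*s - 180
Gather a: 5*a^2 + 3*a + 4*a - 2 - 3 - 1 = 5*a^2 + 7*a - 6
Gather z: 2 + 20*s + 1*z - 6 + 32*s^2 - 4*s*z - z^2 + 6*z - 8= 32*s^2 + 20*s - z^2 + z*(7 - 4*s) - 12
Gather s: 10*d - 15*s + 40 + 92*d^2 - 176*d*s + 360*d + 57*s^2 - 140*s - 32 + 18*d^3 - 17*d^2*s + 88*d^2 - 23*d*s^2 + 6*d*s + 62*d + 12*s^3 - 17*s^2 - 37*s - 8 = 18*d^3 + 180*d^2 + 432*d + 12*s^3 + s^2*(40 - 23*d) + s*(-17*d^2 - 170*d - 192)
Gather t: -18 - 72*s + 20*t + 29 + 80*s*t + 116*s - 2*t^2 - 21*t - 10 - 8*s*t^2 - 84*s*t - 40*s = 4*s + t^2*(-8*s - 2) + t*(-4*s - 1) + 1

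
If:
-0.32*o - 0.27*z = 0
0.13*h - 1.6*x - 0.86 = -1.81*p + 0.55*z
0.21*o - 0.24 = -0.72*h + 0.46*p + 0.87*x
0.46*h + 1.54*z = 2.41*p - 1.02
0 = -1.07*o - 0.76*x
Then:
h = 4.10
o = -1.21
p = 2.12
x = 1.70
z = 1.43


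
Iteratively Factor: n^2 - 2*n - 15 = (n - 5)*(n + 3)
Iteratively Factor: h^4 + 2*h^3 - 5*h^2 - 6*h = (h)*(h^3 + 2*h^2 - 5*h - 6) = h*(h - 2)*(h^2 + 4*h + 3) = h*(h - 2)*(h + 3)*(h + 1)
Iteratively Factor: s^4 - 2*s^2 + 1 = (s - 1)*(s^3 + s^2 - s - 1) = (s - 1)*(s + 1)*(s^2 - 1) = (s - 1)*(s + 1)^2*(s - 1)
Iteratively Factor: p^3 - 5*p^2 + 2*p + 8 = (p + 1)*(p^2 - 6*p + 8) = (p - 4)*(p + 1)*(p - 2)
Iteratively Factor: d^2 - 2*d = (d)*(d - 2)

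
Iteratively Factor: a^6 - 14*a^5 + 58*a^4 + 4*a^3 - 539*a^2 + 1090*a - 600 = (a - 4)*(a^5 - 10*a^4 + 18*a^3 + 76*a^2 - 235*a + 150) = (a - 4)*(a - 1)*(a^4 - 9*a^3 + 9*a^2 + 85*a - 150) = (a - 5)*(a - 4)*(a - 1)*(a^3 - 4*a^2 - 11*a + 30) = (a - 5)*(a - 4)*(a - 2)*(a - 1)*(a^2 - 2*a - 15) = (a - 5)^2*(a - 4)*(a - 2)*(a - 1)*(a + 3)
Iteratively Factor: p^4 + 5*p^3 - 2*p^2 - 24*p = (p - 2)*(p^3 + 7*p^2 + 12*p) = (p - 2)*(p + 4)*(p^2 + 3*p) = p*(p - 2)*(p + 4)*(p + 3)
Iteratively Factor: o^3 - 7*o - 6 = (o - 3)*(o^2 + 3*o + 2) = (o - 3)*(o + 1)*(o + 2)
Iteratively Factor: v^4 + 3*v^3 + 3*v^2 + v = (v + 1)*(v^3 + 2*v^2 + v) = (v + 1)^2*(v^2 + v) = v*(v + 1)^2*(v + 1)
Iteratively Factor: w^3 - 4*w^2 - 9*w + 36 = (w - 4)*(w^2 - 9) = (w - 4)*(w - 3)*(w + 3)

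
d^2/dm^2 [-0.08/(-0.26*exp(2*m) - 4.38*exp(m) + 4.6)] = (-(0.0832*exp(m) + 0.3504)*(0.26*exp(2*m) + 4.38*exp(m) - 4.6) + 0.08*(0.52*exp(m) + 4.38)*(1.04*exp(m) + 8.76)*exp(m))*exp(m)/(0.26*exp(2*m) + 4.38*exp(m) - 4.6)^3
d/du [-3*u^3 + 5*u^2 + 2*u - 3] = -9*u^2 + 10*u + 2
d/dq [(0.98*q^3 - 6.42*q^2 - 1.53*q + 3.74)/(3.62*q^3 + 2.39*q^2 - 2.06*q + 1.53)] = (25.5826*q^4 + 7.03959999999999*q^3 - 19.2363*q^2 - 37.5224*q + 5.3635)/(13.1044*q^6 + 17.3036*q^5 - 9.2023*q^4 + 1.2304*q^3 + 11.557*q^2 - 6.3036*q + 2.3409)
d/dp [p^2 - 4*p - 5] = 2*p - 4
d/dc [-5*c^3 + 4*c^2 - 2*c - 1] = -15*c^2 + 8*c - 2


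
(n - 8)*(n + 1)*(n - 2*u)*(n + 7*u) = n^4 + 5*n^3*u - 7*n^3 - 14*n^2*u^2 - 35*n^2*u - 8*n^2 + 98*n*u^2 - 40*n*u + 112*u^2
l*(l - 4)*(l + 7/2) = l^3 - l^2/2 - 14*l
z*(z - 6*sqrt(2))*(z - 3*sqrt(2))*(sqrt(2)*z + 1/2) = sqrt(2)*z^4 - 35*z^3/2 + 63*sqrt(2)*z^2/2 + 18*z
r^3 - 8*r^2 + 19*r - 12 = (r - 4)*(r - 3)*(r - 1)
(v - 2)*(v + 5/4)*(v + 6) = v^3 + 21*v^2/4 - 7*v - 15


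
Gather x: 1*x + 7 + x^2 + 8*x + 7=x^2 + 9*x + 14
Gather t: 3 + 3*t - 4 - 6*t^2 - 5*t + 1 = -6*t^2 - 2*t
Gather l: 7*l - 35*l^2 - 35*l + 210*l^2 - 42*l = 175*l^2 - 70*l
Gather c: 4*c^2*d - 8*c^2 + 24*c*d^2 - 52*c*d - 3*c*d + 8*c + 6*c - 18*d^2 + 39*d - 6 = c^2*(4*d - 8) + c*(24*d^2 - 55*d + 14) - 18*d^2 + 39*d - 6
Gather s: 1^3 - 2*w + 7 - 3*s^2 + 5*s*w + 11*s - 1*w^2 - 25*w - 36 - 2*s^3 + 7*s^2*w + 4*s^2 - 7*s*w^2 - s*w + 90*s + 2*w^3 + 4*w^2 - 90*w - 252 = -2*s^3 + s^2*(7*w + 1) + s*(-7*w^2 + 4*w + 101) + 2*w^3 + 3*w^2 - 117*w - 280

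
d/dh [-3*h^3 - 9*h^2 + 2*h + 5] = -9*h^2 - 18*h + 2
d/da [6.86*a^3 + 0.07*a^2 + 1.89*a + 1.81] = 20.58*a^2 + 0.14*a + 1.89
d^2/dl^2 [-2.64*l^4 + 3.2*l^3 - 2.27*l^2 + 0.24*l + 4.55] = -31.68*l^2 + 19.2*l - 4.54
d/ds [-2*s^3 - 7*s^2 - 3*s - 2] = -6*s^2 - 14*s - 3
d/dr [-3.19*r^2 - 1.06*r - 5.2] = -6.38*r - 1.06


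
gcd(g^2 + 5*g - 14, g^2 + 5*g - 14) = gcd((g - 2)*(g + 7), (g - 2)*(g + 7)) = g^2 + 5*g - 14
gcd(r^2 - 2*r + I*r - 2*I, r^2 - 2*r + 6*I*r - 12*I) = r - 2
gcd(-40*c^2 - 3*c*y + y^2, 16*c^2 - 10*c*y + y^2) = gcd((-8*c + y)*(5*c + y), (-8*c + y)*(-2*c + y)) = -8*c + y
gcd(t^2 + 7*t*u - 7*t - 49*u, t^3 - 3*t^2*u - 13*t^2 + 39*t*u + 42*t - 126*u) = t - 7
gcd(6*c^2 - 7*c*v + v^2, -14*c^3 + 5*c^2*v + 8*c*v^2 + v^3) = -c + v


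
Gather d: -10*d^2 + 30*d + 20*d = -10*d^2 + 50*d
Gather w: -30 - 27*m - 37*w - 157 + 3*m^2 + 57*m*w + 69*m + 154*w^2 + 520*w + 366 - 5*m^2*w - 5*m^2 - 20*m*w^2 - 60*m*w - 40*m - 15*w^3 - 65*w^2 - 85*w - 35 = -2*m^2 + 2*m - 15*w^3 + w^2*(89 - 20*m) + w*(-5*m^2 - 3*m + 398) + 144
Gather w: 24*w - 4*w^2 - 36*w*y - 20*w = -4*w^2 + w*(4 - 36*y)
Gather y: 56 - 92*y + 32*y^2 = 32*y^2 - 92*y + 56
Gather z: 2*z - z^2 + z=-z^2 + 3*z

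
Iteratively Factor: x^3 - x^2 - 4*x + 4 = (x + 2)*(x^2 - 3*x + 2) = (x - 2)*(x + 2)*(x - 1)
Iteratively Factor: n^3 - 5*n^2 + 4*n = (n - 4)*(n^2 - n) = n*(n - 4)*(n - 1)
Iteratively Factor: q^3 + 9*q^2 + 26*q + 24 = (q + 2)*(q^2 + 7*q + 12) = (q + 2)*(q + 4)*(q + 3)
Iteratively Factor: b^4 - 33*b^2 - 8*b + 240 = (b - 3)*(b^3 + 3*b^2 - 24*b - 80) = (b - 3)*(b + 4)*(b^2 - b - 20) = (b - 3)*(b + 4)^2*(b - 5)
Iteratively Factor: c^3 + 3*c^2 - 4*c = (c + 4)*(c^2 - c) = (c - 1)*(c + 4)*(c)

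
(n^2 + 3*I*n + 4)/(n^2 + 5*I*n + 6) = (n + 4*I)/(n + 6*I)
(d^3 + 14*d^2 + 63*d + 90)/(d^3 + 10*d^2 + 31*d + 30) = (d + 6)/(d + 2)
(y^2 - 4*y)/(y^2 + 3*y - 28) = y/(y + 7)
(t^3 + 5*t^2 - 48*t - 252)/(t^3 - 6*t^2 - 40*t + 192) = (t^2 - t - 42)/(t^2 - 12*t + 32)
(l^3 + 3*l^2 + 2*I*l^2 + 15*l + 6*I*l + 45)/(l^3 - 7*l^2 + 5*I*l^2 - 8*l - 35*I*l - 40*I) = (l^2 + 3*l*(1 - I) - 9*I)/(l^2 - 7*l - 8)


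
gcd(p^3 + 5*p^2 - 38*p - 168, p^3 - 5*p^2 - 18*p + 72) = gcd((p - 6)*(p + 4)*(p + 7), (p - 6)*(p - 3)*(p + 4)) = p^2 - 2*p - 24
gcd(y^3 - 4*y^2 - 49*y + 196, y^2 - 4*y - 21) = y - 7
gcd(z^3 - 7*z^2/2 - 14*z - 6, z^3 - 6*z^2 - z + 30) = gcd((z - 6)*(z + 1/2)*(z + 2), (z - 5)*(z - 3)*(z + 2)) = z + 2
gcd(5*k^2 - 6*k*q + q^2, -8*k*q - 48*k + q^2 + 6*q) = 1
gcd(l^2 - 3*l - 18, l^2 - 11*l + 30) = l - 6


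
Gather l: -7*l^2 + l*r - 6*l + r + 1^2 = -7*l^2 + l*(r - 6) + r + 1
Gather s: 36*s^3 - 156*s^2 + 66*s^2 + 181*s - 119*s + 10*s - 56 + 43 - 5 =36*s^3 - 90*s^2 + 72*s - 18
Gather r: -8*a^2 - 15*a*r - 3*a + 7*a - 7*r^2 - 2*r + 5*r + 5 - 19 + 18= -8*a^2 + 4*a - 7*r^2 + r*(3 - 15*a) + 4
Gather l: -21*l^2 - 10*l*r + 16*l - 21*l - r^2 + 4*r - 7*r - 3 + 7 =-21*l^2 + l*(-10*r - 5) - r^2 - 3*r + 4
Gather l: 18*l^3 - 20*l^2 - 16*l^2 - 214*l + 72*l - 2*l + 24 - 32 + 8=18*l^3 - 36*l^2 - 144*l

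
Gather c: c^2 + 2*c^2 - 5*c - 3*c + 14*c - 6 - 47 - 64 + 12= 3*c^2 + 6*c - 105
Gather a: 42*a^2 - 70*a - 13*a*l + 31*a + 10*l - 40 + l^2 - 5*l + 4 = 42*a^2 + a*(-13*l - 39) + l^2 + 5*l - 36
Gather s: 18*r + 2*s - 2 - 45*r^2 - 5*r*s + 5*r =-45*r^2 + 23*r + s*(2 - 5*r) - 2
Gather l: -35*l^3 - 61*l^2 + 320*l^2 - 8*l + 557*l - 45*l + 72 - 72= -35*l^3 + 259*l^2 + 504*l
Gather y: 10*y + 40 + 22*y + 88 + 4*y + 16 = 36*y + 144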